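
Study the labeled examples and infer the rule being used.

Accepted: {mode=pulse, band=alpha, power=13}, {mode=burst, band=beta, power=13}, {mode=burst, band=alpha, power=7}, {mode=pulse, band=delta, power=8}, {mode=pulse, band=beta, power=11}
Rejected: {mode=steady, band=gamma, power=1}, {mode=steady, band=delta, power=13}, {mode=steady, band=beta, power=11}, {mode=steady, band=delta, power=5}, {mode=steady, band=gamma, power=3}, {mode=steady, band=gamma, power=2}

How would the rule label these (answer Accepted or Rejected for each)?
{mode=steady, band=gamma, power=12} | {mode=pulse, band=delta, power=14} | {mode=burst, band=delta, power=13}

Rejected, Accepted, Accepted

'Accepted' ⟺ mode is not steady.
{mode=steady, band=gamma, power=12}: Rejected (mode is steady).
{mode=pulse, band=delta, power=14}: Accepted (mode is pulse).
{mode=burst, band=delta, power=13}: Accepted (mode is burst).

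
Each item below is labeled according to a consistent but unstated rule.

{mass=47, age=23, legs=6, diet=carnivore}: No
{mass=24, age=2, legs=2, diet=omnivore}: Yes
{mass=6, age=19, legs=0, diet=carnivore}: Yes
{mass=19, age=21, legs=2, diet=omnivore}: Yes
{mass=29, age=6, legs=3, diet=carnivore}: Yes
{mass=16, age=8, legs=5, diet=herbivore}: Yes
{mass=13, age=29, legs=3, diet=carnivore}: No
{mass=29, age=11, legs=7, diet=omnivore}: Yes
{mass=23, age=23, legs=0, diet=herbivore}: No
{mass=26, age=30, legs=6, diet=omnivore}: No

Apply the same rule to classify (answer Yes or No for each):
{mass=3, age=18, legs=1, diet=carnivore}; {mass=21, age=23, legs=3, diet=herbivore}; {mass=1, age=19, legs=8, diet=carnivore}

Rule: age ≤ 21. This holds for each 'Yes' example and fails for each 'No' one.

Yes, No, Yes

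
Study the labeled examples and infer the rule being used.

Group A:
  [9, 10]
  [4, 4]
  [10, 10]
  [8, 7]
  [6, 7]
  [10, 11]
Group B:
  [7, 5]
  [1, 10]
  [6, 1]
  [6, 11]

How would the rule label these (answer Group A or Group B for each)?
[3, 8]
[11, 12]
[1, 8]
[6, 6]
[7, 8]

Group B, Group A, Group B, Group A, Group A

One predicate separates the groups cleanly: |first − second| ≤ 1.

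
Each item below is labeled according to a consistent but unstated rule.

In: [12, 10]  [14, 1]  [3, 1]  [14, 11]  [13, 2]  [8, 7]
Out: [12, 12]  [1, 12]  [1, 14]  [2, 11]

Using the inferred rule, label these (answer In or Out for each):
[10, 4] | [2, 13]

In, Out

Every 'In' example satisfies: first > second. None of the 'Out' examples do.
[10, 4] → 10 > 4 → In.
[2, 13] → 2 < 13 → Out.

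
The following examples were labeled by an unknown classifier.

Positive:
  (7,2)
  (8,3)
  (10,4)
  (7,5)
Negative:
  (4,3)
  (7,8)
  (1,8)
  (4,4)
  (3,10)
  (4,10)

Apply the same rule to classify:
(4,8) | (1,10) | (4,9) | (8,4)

Negative, Negative, Negative, Positive

The rule appears to be: first > second AND sum ≥ 8.
(4,8): Negative (4 < 8, 4+8 = 12). (1,10): Negative (1 < 10, 1+10 = 11). (4,9): Negative (4 < 9, 4+9 = 13). (8,4): Positive (8 > 4, 8+4 = 12).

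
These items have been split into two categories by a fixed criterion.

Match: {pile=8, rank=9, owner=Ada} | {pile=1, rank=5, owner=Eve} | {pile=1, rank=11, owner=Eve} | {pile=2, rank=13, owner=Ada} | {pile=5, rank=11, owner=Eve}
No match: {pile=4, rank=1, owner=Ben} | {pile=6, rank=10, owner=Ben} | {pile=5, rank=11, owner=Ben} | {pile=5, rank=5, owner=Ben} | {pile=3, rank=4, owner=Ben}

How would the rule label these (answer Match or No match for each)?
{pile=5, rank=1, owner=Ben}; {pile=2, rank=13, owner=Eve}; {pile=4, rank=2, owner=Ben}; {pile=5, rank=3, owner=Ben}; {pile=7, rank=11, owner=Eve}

No match, Match, No match, No match, Match

The pattern is that an item is 'Match' exactly when: owner is not Ben.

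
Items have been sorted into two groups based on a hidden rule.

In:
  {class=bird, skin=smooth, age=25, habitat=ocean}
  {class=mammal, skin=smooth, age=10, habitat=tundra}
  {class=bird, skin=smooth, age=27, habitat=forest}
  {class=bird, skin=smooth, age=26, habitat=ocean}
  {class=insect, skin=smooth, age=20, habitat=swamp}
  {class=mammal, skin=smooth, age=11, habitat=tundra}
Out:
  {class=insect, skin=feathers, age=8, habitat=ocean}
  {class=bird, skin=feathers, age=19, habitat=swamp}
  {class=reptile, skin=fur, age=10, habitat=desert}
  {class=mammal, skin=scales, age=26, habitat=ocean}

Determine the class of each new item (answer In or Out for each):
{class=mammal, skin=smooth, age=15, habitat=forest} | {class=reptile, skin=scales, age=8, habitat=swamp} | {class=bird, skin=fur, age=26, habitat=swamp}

Rule: skin is smooth. This holds for each 'In' example and fails for each 'Out' one.
In: {class=mammal, skin=smooth, age=15, habitat=forest}, since skin is smooth. Out: {class=reptile, skin=scales, age=8, habitat=swamp}, since skin is scales. Out: {class=bird, skin=fur, age=26, habitat=swamp}, since skin is fur.

In, Out, Out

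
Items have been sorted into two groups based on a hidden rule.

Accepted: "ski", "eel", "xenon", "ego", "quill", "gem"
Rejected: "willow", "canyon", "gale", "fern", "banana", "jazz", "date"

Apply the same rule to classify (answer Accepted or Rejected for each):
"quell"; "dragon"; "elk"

The rule appears to be: odd length.
Accepted: "quell", since length 5.
Rejected: "dragon", since length 6.
Accepted: "elk", since length 3.

Accepted, Rejected, Accepted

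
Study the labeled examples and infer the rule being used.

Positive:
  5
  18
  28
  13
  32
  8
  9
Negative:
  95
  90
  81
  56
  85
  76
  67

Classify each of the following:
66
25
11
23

One predicate separates the groups cleanly: at most 32.
66: Negative (66 > 32).
25: Positive (25 ≤ 32).
11: Positive (11 ≤ 32).
23: Positive (23 ≤ 32).

Negative, Positive, Positive, Positive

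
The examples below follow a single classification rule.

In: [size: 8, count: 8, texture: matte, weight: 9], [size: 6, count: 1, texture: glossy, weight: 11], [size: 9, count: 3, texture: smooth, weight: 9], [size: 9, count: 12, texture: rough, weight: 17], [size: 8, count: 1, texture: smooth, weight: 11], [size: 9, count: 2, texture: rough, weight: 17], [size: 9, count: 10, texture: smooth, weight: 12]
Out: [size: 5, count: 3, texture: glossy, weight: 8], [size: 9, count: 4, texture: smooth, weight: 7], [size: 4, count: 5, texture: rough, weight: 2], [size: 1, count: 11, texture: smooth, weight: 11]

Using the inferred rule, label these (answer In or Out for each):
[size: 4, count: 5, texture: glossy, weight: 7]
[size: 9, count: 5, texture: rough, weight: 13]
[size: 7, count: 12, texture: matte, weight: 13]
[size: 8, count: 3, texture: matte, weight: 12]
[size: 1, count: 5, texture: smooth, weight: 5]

Out, In, In, In, Out

The simplest hypothesis consistent with all the labels is: size ≥ 4 AND weight ≥ 9.
[size: 4, count: 5, texture: glossy, weight: 7] — size = 4, weight = 7, hence Out.
[size: 9, count: 5, texture: rough, weight: 13] — size = 9, weight = 13, hence In.
[size: 7, count: 12, texture: matte, weight: 13] — size = 7, weight = 13, hence In.
[size: 8, count: 3, texture: matte, weight: 12] — size = 8, weight = 12, hence In.
[size: 1, count: 5, texture: smooth, weight: 5] — size = 1, weight = 5, hence Out.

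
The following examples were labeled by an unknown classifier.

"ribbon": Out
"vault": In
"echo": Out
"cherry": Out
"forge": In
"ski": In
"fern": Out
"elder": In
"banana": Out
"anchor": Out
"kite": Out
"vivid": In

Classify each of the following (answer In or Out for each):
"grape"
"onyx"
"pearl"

One predicate separates the groups cleanly: odd length.
"grape": length 5, meets the rule → In.
"onyx": length 4, does not pass → Out.
"pearl": length 5, meets the rule → In.

In, Out, In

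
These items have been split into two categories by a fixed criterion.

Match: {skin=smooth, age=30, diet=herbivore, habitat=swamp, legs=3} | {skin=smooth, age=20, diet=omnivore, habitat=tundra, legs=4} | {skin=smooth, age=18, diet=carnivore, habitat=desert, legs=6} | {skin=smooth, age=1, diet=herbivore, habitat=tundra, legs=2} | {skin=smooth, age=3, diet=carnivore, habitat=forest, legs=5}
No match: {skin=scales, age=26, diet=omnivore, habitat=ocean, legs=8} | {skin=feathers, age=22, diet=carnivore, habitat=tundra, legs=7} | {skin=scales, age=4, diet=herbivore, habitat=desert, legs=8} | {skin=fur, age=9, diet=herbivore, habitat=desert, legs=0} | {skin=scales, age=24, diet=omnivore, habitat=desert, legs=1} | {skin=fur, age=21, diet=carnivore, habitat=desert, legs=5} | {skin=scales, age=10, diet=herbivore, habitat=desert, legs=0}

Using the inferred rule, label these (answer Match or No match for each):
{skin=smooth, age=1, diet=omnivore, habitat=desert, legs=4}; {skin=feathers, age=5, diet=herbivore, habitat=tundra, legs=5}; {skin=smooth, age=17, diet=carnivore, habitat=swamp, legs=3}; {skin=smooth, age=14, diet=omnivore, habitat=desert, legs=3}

Match, No match, Match, Match

The distinguishing property — skin is smooth — holds for all the 'Match' cases and none of the 'No match' cases.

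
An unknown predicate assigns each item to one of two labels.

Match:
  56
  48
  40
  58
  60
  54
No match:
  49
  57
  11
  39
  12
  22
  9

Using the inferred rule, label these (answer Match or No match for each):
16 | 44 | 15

No match, Match, No match

All 'Match' examples share one property — even AND at least 39 — and every 'No match' example lacks it.
16 — 16 is even, 16 < 39, hence No match. 44 — 44 is even, 44 ≥ 39, hence Match. 15 — 15 is odd, 15 < 39, hence No match.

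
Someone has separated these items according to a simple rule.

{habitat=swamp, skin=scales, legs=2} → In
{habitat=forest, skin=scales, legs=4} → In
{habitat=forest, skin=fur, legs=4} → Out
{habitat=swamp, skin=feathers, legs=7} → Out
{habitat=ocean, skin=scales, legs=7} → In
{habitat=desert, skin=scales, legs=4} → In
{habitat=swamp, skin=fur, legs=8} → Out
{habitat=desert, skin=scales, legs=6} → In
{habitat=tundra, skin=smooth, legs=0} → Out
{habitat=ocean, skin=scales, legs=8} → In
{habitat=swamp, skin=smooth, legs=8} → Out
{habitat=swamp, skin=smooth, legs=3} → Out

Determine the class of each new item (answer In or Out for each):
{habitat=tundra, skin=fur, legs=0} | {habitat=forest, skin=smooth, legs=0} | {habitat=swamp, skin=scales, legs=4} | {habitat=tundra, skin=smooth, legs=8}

Comparing the two groups points to one rule — skin is scales.

Out, Out, In, Out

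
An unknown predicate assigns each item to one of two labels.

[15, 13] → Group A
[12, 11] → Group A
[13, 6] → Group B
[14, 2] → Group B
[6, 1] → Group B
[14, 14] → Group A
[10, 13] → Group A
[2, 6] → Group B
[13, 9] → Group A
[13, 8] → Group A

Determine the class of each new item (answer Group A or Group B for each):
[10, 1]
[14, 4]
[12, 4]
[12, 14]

Group B, Group B, Group B, Group A

The pattern is that an item is 'Group A' exactly when: sum ≥ 21.
[10, 1] → 10+1 = 11 → Group B.
[14, 4] → 14+4 = 18 → Group B.
[12, 4] → 12+4 = 16 → Group B.
[12, 14] → 12+14 = 26 → Group A.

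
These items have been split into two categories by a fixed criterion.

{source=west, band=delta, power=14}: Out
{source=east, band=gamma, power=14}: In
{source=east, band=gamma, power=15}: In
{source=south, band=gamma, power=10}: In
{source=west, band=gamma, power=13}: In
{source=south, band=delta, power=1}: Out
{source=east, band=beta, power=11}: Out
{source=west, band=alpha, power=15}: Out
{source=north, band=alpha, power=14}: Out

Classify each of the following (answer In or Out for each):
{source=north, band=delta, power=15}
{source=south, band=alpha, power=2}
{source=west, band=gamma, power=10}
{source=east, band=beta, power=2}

The pattern is that an item is 'In' exactly when: band is gamma.
{source=north, band=delta, power=15}: Out (band is delta). {source=south, band=alpha, power=2}: Out (band is alpha). {source=west, band=gamma, power=10}: In (band is gamma). {source=east, band=beta, power=2}: Out (band is beta).

Out, Out, In, Out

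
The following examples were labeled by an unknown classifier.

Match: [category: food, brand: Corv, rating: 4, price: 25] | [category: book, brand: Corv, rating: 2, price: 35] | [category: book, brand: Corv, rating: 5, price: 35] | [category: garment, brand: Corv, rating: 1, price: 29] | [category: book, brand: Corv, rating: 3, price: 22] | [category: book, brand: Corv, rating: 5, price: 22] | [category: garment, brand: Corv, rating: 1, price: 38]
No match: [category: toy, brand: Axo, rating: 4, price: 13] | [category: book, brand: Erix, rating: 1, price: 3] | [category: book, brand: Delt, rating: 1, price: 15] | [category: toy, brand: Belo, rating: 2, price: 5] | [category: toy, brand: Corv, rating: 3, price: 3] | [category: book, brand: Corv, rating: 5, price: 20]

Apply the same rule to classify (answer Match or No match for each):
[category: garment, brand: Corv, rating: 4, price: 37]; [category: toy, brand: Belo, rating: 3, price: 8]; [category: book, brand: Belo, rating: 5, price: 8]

All 'Match' examples share one property — price ≥ 22 — and every 'No match' example lacks it.
[category: garment, brand: Corv, rating: 4, price: 37]: Match (price = 37).
[category: toy, brand: Belo, rating: 3, price: 8]: No match (price = 8).
[category: book, brand: Belo, rating: 5, price: 8]: No match (price = 8).

Match, No match, No match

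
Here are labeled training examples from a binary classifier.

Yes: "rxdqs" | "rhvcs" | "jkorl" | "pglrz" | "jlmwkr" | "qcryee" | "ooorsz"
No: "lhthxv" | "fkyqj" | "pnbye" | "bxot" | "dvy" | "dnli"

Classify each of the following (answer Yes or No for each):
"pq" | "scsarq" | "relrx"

No, Yes, Yes

A rule that fits every label: contains 'r' — true of each 'Yes' example, false of each 'No' one.
"pq": No (no 'r').
"scsarq": Yes (has 'r').
"relrx": Yes (has 'r').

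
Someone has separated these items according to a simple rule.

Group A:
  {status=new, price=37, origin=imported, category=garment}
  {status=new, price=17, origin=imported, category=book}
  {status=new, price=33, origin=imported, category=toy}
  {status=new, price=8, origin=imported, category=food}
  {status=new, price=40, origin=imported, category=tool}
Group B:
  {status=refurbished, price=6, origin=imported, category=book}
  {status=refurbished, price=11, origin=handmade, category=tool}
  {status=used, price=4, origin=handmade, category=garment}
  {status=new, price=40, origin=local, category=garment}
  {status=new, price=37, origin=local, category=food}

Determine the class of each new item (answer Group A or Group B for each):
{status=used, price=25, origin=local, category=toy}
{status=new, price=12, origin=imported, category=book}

The simplest hypothesis consistent with all the labels is: status is new AND origin is imported.
{status=used, price=25, origin=local, category=toy}: status is used, origin is local — lacks this property, so Group B. {status=new, price=12, origin=imported, category=book}: status is new, origin is imported — meets the rule, so Group A.

Group B, Group A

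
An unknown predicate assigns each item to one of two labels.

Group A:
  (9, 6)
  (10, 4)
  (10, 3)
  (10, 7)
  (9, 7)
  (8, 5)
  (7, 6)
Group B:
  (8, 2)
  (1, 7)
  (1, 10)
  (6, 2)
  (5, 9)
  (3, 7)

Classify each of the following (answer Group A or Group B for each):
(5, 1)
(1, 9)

Group B, Group B

Rule: first > second AND sum ≥ 11. This holds for each 'Group A' example and fails for each 'Group B' one.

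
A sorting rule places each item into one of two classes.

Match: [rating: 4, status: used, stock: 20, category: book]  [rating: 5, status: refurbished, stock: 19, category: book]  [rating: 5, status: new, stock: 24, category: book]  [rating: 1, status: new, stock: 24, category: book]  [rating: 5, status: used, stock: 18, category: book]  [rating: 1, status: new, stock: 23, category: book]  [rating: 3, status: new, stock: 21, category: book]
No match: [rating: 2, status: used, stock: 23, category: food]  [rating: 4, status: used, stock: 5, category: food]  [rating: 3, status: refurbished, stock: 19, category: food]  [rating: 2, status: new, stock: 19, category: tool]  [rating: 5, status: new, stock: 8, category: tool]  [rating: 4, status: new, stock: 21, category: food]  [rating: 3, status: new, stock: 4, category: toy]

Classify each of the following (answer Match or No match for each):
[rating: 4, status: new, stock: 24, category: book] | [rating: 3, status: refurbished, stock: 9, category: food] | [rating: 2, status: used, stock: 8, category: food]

Match, No match, No match

Comparing the two groups points to one rule — category is book.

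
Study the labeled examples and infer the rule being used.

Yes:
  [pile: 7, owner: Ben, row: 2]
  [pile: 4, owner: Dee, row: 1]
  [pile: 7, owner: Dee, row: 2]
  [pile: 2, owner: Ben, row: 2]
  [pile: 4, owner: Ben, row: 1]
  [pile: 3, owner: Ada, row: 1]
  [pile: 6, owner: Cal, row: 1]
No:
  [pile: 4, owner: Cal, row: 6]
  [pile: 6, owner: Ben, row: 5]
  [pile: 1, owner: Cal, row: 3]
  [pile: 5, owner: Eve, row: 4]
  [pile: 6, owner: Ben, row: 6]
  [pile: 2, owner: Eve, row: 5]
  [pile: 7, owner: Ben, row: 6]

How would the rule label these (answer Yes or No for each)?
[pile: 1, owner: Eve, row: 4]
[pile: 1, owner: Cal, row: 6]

No, No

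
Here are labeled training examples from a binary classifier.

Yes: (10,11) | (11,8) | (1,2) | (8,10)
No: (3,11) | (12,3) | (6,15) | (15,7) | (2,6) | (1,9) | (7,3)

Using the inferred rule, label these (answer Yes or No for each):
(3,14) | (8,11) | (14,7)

The simplest hypothesis consistent with all the labels is: |first − second| ≤ 3.
(3,14) → |3−14| = 11 → No. (8,11) → |8−11| = 3 → Yes. (14,7) → |14−7| = 7 → No.

No, Yes, No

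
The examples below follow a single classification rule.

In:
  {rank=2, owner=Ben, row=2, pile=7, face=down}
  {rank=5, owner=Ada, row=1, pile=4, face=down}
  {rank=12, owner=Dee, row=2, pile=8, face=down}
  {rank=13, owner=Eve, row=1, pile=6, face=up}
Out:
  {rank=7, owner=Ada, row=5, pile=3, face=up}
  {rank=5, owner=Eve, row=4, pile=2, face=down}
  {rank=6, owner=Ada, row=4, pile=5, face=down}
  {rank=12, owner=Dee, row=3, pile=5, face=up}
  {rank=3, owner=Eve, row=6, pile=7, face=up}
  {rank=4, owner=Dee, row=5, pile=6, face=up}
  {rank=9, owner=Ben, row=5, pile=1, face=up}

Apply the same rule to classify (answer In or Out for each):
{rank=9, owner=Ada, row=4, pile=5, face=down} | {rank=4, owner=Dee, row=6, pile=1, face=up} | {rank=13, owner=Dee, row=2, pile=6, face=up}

The common property of the 'In' items is: row ≤ 2. No 'Out' item has it.
{rank=9, owner=Ada, row=4, pile=5, face=down} → row = 4 → Out. {rank=4, owner=Dee, row=6, pile=1, face=up} → row = 6 → Out. {rank=13, owner=Dee, row=2, pile=6, face=up} → row = 2 → In.

Out, Out, In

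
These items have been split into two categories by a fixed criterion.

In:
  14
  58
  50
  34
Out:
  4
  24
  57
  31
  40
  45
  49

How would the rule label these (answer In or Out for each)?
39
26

Out, In

The pattern is that an item is 'In' exactly when: ≡ 2 (mod 4).
39: Out (39 mod 4 = 3).
26: In (26 mod 4 = 2).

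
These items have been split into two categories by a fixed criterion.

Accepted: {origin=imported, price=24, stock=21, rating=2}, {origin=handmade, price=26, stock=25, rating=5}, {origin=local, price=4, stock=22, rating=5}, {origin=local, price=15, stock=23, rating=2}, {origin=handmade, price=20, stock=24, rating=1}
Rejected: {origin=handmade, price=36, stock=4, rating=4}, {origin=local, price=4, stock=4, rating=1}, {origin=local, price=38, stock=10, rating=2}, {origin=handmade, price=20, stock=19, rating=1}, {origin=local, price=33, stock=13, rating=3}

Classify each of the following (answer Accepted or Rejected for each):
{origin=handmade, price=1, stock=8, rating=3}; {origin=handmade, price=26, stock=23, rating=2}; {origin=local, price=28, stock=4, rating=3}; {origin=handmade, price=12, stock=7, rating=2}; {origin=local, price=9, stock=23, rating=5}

The simplest hypothesis consistent with all the labels is: stock ≥ 21.
{origin=handmade, price=1, stock=8, rating=3} → stock = 8 → Rejected.
{origin=handmade, price=26, stock=23, rating=2} → stock = 23 → Accepted.
{origin=local, price=28, stock=4, rating=3} → stock = 4 → Rejected.
{origin=handmade, price=12, stock=7, rating=2} → stock = 7 → Rejected.
{origin=local, price=9, stock=23, rating=5} → stock = 23 → Accepted.

Rejected, Accepted, Rejected, Rejected, Accepted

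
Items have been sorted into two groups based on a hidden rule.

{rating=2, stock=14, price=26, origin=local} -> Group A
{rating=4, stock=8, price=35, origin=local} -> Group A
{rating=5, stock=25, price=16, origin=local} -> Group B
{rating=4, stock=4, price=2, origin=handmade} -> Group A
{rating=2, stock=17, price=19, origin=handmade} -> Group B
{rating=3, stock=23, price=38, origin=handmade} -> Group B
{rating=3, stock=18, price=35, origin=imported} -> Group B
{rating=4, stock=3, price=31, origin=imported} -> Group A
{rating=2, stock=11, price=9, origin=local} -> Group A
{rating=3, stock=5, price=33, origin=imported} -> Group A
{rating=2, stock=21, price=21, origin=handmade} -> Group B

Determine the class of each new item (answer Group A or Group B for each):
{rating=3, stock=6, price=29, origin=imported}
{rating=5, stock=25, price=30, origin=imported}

Group A, Group B

A rule that fits every label: stock ≤ 14 — true of each 'Group A' example, false of each 'Group B' one.
{rating=3, stock=6, price=29, origin=imported}: stock = 6, fits → Group A. {rating=5, stock=25, price=30, origin=imported}: stock = 25, doesn't qualify → Group B.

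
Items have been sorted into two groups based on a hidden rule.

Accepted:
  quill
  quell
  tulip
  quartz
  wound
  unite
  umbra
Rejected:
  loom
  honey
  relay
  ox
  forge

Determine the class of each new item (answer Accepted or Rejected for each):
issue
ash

Accepted, Rejected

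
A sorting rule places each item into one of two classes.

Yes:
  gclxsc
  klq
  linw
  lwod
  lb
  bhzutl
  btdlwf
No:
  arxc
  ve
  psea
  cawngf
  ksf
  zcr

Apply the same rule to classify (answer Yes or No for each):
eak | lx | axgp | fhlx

The common property of the 'Yes' items is: contains 'l'. No 'No' item has it.
eak: No (no 'l'). lx: Yes (has 'l'). axgp: No (no 'l'). fhlx: Yes (has 'l').

No, Yes, No, Yes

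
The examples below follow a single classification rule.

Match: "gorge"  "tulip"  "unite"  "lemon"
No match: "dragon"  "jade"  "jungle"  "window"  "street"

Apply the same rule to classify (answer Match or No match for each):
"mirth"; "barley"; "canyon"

Match, No match, No match

Rule: odd length. This holds for each 'Match' example and fails for each 'No match' one.
"mirth" — length 5, hence Match.
"barley" — length 6, hence No match.
"canyon" — length 6, hence No match.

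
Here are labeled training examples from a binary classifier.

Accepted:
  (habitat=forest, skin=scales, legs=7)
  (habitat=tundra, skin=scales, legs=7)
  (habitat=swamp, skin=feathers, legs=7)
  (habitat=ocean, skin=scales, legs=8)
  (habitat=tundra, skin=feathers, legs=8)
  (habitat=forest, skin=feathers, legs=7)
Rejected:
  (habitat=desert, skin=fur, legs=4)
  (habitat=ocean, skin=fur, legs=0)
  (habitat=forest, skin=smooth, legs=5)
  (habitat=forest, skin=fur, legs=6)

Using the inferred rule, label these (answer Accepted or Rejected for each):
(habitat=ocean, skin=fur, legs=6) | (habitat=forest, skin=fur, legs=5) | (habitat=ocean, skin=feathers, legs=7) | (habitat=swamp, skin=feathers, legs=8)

Rejected, Rejected, Accepted, Accepted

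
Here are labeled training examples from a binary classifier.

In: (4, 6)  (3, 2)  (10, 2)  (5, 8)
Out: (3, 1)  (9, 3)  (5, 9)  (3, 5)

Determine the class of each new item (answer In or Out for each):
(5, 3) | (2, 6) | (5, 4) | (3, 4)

Every 'In' example satisfies: second is even. None of the 'Out' examples do.

Out, In, In, In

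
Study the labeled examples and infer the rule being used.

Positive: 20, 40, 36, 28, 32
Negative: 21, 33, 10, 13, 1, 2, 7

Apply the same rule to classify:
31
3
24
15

Negative, Negative, Positive, Negative

The simplest hypothesis consistent with all the labels is: multiple of 4.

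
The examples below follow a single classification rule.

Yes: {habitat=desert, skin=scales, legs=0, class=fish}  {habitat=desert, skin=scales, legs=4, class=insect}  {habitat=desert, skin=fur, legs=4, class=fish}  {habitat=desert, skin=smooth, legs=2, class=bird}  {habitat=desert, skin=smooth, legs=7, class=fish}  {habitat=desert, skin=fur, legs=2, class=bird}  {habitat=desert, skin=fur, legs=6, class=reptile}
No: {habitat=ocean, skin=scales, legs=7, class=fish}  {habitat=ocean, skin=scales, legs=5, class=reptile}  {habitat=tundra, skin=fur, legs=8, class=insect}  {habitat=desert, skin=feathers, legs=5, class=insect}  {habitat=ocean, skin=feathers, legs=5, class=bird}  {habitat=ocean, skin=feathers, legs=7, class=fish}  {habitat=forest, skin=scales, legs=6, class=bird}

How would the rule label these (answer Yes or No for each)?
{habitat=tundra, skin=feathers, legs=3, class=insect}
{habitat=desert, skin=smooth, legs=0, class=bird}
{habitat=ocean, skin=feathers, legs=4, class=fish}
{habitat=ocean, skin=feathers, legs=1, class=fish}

A rule that fits every label: habitat is desert AND legs ≠ 5 — true of each 'Yes' example, false of each 'No' one.
No: {habitat=tundra, skin=feathers, legs=3, class=insect}, since habitat is tundra, legs = 3.
Yes: {habitat=desert, skin=smooth, legs=0, class=bird}, since habitat is desert, legs = 0.
No: {habitat=ocean, skin=feathers, legs=4, class=fish}, since habitat is ocean, legs = 4.
No: {habitat=ocean, skin=feathers, legs=1, class=fish}, since habitat is ocean, legs = 1.

No, Yes, No, No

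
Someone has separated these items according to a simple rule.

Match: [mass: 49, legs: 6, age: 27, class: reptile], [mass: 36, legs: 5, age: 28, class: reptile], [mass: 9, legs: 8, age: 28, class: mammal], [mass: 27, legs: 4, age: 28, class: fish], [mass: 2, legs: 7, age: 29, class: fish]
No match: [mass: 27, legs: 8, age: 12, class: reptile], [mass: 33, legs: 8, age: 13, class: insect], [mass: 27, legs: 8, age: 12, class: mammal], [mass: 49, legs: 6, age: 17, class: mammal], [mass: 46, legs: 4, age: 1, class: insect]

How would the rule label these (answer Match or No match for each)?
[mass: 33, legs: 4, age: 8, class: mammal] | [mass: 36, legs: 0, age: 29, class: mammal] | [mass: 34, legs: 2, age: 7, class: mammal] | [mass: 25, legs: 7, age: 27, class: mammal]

No match, Match, No match, Match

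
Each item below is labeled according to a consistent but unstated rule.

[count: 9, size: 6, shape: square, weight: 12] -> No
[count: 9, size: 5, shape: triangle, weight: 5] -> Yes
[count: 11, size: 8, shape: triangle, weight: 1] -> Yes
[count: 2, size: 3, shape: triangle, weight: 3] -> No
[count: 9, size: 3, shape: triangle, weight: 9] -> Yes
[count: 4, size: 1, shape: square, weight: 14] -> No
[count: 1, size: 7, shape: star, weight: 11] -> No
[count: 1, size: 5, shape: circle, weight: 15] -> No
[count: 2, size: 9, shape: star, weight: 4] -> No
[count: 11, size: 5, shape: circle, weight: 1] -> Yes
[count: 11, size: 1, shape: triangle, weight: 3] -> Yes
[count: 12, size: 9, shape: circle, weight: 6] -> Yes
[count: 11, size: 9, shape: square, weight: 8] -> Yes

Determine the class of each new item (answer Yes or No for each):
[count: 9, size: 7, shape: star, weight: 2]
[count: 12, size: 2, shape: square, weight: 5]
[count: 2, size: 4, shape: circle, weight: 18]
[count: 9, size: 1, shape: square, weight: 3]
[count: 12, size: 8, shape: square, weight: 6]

Yes, Yes, No, Yes, Yes

One predicate separates the groups cleanly: count ≥ 4 AND weight ≤ 9.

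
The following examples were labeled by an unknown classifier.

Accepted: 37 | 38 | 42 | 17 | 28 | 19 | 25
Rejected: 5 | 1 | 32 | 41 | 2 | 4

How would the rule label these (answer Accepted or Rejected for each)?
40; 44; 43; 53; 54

The simplest hypothesis consistent with all the labels is: digit sum ≥ 6.

Rejected, Accepted, Accepted, Accepted, Accepted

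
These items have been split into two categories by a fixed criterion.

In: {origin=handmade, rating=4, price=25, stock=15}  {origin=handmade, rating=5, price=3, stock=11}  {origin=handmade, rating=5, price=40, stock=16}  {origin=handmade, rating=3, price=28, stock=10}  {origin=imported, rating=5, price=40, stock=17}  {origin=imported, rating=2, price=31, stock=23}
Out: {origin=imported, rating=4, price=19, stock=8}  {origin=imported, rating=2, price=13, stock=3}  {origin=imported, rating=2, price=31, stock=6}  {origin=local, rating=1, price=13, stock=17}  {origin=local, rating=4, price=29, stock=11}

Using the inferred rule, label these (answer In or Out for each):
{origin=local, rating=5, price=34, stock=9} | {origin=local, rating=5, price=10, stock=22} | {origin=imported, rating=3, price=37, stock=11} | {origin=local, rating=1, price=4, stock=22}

The common property of the 'In' items is: origin is not local AND stock ≥ 10. No 'Out' item has it.
{origin=local, rating=5, price=34, stock=9}: origin is local, stock = 9, doesn't match → Out. {origin=local, rating=5, price=10, stock=22}: origin is local, stock = 22, doesn't match → Out. {origin=imported, rating=3, price=37, stock=11}: origin is imported, stock = 11, has this property → In. {origin=local, rating=1, price=4, stock=22}: origin is local, stock = 22, doesn't match → Out.

Out, Out, In, Out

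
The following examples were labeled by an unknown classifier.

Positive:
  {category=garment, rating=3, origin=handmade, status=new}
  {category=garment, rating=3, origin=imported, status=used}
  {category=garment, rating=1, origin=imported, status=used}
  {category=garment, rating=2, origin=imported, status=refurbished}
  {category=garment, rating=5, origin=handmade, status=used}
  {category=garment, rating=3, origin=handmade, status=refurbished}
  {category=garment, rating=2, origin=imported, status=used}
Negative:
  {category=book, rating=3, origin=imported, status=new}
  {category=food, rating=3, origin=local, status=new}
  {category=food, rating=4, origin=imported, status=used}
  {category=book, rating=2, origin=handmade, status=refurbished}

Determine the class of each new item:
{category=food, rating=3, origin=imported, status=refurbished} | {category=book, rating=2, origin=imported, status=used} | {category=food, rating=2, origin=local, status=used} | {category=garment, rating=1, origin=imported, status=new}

Negative, Negative, Negative, Positive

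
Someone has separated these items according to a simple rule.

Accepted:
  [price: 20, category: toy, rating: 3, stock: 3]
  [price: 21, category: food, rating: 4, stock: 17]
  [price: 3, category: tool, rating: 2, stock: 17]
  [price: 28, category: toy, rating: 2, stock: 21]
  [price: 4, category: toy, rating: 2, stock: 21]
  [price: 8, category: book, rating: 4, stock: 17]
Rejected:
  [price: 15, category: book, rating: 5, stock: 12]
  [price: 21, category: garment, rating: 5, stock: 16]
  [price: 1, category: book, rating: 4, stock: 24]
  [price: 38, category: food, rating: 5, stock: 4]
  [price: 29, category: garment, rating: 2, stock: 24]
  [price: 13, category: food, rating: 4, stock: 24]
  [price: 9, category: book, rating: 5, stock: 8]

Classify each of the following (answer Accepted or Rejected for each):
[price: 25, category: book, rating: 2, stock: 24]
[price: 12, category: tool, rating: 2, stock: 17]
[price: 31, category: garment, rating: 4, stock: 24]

The simplest hypothesis consistent with all the labels is: stock is odd.
[price: 25, category: book, rating: 2, stock: 24] — stock = 24, hence Rejected.
[price: 12, category: tool, rating: 2, stock: 17] — stock = 17, hence Accepted.
[price: 31, category: garment, rating: 4, stock: 24] — stock = 24, hence Rejected.

Rejected, Accepted, Rejected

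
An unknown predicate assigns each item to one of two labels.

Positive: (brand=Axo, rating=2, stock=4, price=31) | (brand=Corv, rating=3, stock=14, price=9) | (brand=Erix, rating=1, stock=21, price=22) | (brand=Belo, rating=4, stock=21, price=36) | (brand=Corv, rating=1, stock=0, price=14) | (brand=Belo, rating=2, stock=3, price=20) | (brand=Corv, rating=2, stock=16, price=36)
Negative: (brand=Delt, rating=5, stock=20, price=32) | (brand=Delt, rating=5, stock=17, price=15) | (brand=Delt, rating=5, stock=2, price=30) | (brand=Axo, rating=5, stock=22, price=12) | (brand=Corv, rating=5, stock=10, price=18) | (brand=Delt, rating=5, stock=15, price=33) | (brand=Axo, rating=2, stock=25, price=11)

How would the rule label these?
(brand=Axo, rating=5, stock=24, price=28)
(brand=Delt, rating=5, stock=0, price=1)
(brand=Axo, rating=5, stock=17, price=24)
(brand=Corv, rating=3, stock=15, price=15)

The classifier is using: rating ≤ 4 AND stock ≤ 21.
Negative: (brand=Axo, rating=5, stock=24, price=28), since rating = 5, stock = 24. Negative: (brand=Delt, rating=5, stock=0, price=1), since rating = 5, stock = 0. Negative: (brand=Axo, rating=5, stock=17, price=24), since rating = 5, stock = 17. Positive: (brand=Corv, rating=3, stock=15, price=15), since rating = 3, stock = 15.

Negative, Negative, Negative, Positive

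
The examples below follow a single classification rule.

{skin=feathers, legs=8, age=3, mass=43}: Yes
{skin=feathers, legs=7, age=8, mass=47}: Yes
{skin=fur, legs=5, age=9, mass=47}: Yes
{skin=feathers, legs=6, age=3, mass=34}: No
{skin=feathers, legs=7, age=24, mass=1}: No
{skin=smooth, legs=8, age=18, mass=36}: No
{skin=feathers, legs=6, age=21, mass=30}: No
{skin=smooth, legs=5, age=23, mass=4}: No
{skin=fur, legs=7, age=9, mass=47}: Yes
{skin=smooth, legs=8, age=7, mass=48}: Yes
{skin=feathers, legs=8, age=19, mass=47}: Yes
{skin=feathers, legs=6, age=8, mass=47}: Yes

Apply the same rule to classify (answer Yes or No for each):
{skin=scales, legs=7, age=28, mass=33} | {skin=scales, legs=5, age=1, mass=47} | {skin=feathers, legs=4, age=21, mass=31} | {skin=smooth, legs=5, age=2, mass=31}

No, Yes, No, No

The pattern is that an item is 'Yes' exactly when: mass ≥ 43.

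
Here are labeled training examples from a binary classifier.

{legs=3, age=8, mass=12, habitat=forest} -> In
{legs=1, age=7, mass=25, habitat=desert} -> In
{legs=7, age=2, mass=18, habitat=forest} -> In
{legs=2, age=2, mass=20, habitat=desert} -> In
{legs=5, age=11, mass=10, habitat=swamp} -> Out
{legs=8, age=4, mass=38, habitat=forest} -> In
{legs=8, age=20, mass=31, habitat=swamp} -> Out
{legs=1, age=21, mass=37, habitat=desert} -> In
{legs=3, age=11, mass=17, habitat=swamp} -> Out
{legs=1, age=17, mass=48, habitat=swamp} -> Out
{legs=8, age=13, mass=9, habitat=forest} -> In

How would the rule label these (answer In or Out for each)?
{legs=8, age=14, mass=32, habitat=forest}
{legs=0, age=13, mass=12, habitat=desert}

One predicate separates the groups cleanly: habitat is not swamp.
{legs=8, age=14, mass=32, habitat=forest}: habitat is forest — matches, so In.
{legs=0, age=13, mass=12, habitat=desert}: habitat is desert — matches, so In.

In, In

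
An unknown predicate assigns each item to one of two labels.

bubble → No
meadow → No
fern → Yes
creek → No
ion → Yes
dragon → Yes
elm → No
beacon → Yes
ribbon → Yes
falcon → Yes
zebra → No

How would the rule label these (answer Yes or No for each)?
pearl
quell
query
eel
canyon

No, No, No, No, Yes

All 'Yes' examples share one property — contains 'n' — and every 'No' example lacks it.
pearl — no 'n', hence No. quell — no 'n', hence No. query — no 'n', hence No. eel — no 'n', hence No. canyon — has 'n', hence Yes.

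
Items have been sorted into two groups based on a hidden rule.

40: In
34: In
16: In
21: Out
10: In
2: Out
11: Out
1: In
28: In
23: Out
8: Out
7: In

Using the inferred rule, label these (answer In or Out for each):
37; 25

In, In

Every 'In' example satisfies: ≡ 1 (mod 3). None of the 'Out' examples do.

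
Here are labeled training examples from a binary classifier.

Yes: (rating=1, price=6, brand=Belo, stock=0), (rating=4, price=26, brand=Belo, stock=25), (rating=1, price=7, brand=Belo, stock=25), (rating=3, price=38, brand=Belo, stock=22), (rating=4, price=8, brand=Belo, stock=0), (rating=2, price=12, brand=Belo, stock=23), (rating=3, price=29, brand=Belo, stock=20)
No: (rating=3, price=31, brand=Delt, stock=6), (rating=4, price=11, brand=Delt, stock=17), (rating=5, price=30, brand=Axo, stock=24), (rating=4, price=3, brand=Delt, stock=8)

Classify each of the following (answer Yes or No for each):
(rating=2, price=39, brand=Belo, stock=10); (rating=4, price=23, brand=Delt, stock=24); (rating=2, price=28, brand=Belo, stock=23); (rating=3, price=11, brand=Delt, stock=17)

The common property of the 'Yes' items is: brand is Belo. No 'No' item has it.
(rating=2, price=39, brand=Belo, stock=10): Yes (brand is Belo).
(rating=4, price=23, brand=Delt, stock=24): No (brand is Delt).
(rating=2, price=28, brand=Belo, stock=23): Yes (brand is Belo).
(rating=3, price=11, brand=Delt, stock=17): No (brand is Delt).

Yes, No, Yes, No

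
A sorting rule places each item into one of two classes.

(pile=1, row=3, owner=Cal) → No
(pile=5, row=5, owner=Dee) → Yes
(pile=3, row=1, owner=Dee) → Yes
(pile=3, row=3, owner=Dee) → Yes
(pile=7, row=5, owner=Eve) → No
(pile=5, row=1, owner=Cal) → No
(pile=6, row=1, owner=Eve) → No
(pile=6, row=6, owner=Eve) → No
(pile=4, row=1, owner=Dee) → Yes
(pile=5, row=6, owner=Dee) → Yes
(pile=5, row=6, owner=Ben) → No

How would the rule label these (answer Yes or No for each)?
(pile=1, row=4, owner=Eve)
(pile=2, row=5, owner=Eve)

No, No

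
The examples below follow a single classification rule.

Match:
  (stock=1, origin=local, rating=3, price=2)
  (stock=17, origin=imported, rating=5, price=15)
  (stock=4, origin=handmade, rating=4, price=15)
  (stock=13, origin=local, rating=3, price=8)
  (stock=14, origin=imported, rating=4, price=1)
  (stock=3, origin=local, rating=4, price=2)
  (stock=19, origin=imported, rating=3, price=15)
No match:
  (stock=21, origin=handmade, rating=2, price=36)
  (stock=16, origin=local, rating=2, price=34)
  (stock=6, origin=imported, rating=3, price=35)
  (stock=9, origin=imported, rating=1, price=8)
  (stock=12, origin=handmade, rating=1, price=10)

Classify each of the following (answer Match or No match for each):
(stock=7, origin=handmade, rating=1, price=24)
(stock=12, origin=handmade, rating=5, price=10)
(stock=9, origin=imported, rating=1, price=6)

The pattern is that an item is 'Match' exactly when: rating ≥ 2 AND price ≤ 15.
(stock=7, origin=handmade, rating=1, price=24): rating = 1, price = 24 — does not satisfy this, so No match. (stock=12, origin=handmade, rating=5, price=10): rating = 5, price = 10 — qualifies, so Match. (stock=9, origin=imported, rating=1, price=6): rating = 1, price = 6 — does not satisfy this, so No match.

No match, Match, No match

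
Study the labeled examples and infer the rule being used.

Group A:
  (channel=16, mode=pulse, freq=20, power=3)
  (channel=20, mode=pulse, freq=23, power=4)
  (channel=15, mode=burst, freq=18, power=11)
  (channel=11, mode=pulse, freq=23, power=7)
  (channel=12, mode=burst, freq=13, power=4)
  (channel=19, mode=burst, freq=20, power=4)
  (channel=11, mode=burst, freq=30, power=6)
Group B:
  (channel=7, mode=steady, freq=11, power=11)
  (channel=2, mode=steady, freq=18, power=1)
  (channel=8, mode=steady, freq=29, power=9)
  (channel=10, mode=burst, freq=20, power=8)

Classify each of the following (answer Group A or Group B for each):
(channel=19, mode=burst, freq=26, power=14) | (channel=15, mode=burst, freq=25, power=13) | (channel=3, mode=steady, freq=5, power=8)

One predicate separates the groups cleanly: channel ≥ 11.

Group A, Group A, Group B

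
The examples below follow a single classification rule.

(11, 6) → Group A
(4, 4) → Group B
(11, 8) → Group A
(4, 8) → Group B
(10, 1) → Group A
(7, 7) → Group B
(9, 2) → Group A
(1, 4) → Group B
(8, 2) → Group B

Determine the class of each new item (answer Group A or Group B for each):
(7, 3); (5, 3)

The common property of the 'Group A' items is: first ≥ 9. No 'Group B' item has it.

Group B, Group B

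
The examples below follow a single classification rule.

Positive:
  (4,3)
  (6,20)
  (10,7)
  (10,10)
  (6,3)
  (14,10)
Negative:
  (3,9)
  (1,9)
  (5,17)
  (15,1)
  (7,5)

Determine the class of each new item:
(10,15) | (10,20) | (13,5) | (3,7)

The rule appears to be: first is even.
(10,15) — first 10, hence Positive.
(10,20) — first 10, hence Positive.
(13,5) — first 13, hence Negative.
(3,7) — first 3, hence Negative.

Positive, Positive, Negative, Negative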